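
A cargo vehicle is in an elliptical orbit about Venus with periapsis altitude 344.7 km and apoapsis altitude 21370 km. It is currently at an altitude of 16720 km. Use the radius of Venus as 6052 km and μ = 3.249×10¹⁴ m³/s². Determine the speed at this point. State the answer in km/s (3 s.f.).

v ≈ 3.05 km/s

r_p = 6052 + 344.7 = 6396.7 km = 6.3967×10⁶ m.
r_a = 6052 + 21370 = 27422 km = 2.7422×10⁷ m.
r = 6052 + 16720 = 22772 km = 2.277×10⁷ m.
Semi-major axis a = (r_p + r_a)/2 = 16909 km = 1.691×10⁷ m.
Vis-viva: v² = μ(2/r − 1/a) = 3.249×10¹⁴ × (8.783×10⁻⁸ − 5.914×10⁻⁸) = 9.321×10⁶ m²/s².
v = 3053 m/s = 3.053 km/s.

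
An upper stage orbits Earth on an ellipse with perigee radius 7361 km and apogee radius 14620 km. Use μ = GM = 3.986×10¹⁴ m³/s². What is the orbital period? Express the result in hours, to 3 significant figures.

Semi-major axis a = (r_p + r_a)/2 = (7361.0 + 14620)/2 = 10990 km = 1.099×10⁷ m.
By Kepler's third law T = 2π√(a³/μ) = 2π × 1.825×10³ = 1.147×10⁴ s.
= 3.185 hours.

T ≈ 3.19 hours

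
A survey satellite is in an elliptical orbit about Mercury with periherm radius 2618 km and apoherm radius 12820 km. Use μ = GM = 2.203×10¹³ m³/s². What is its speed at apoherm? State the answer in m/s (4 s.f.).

Semi-major axis a = (r_p + r_a)/2 = 7719.0 km = 7.719×10⁶ m.
Vis-viva: v² = μ(2/r − 1/a) = 2.203×10¹³ × (1.560×10⁻⁷ − 1.296×10⁻⁷) = 5.828×10⁵ m²/s².
v = 763.4 m/s.

v ≈ 763.4 m/s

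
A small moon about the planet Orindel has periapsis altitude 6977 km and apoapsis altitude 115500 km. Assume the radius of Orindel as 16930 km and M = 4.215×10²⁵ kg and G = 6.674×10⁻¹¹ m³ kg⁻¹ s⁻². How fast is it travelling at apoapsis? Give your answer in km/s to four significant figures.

μ = GM = 6.674×10⁻¹¹ × 4.215×10²⁵ = 2.813×10¹⁵ m³/s².
r_p = 16930 + 6977 = 23907 km = 2.3907×10⁷ m.
r_a = 16930 + 115500 = 132430 km = 1.3243×10⁸ m.
Semi-major axis a = (r_p + r_a)/2 = 78168 km = 7.817×10⁷ m.
Vis-viva: v² = μ(2/r − 1/a) = 2.813×10¹⁵ × (1.510×10⁻⁸ − 1.279×10⁻⁸) = 6.497×10⁶ m²/s².
v = 2549 m/s = 2.549 km/s.

v ≈ 2.549 km/s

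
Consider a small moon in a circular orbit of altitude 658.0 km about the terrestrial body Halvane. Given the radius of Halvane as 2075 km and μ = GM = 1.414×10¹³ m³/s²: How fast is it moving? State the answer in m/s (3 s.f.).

v ≈ 2270 m/s

r = 2075 + 658.0 = 2733.0 km = 2.7330×10⁶ m.
For a circular orbit v = √(μ/r) = √(1.414×10¹³ / 2.733×10⁶) = √(5.174×10⁶) = 2275 m/s.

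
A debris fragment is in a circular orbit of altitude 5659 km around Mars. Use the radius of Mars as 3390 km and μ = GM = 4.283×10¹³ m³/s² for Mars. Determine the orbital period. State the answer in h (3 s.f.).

r = 3390 + 5659 = 9049.0 km = 9.0490×10⁶ m.
Kepler's third law: T = 2π√(r³/μ) = 2π√((9.049×10⁶)³ / 4.283×10¹³).
r³/μ = 1.730×10⁷ s², so T = 2π × 4.159×10³ = 2.613×10⁴ s.
Converting: 2.613×10⁴ s ÷ 3600 = 7.259 h.

T ≈ 7.26 h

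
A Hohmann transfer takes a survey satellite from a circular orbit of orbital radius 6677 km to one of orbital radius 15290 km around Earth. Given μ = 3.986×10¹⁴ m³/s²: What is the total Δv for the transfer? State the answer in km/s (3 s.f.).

Δv_total ≈ 2.51 km/s

r₁ = 6677 km = 6.677×10⁶ m.
r₂ = 15290 km = 1.529×10⁷ m.
Transfer ellipse a_t = (r₁ + r₂)/2 = 1.098×10⁷ m.
At r₁: circular v_c1 = √(μ/r₁) = 7726 m/s; transfer-perigee v_p = √[μ(2/r₁ − 1/a_t)] = 9116 m/s.
Δv₁ = v_p − v_c1 = 1390 m/s.
At r₂: circular v_c2 = √(μ/r₂) = 5106 m/s; transfer-apogee v_a = √[μ(2/r₂ − 1/a_t)] = 3981 m/s.
Δv₂ = v_c2 − v_a = 1125 m/s.
Total Δv = Δv₁ + Δv₂ = 2515 m/s = 2.515 km/s.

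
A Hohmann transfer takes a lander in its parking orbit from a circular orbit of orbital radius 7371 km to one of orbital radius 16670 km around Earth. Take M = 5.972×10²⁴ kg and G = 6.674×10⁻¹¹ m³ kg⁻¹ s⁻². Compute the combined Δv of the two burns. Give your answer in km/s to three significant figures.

Δv_total ≈ 2.37 km/s

μ = GM = 6.674×10⁻¹¹ × 5.972×10²⁴ = 3.986×10¹⁴ m³/s².
r₁ = 7371 km = 7.371×10⁶ m.
r₂ = 16670 km = 1.667×10⁷ m.
Transfer ellipse a_t = (r₁ + r₂)/2 = 1.202×10⁷ m.
At r₁: circular v_c1 = √(μ/r₁) = 7353 m/s; transfer-perigee v_p = √[μ(2/r₁ − 1/a_t)] = 8660 m/s.
Δv₁ = v_p − v_c1 = 1306 m/s.
At r₂: circular v_c2 = √(μ/r₂) = 4890 m/s; transfer-apogee v_a = √[μ(2/r₂ − 1/a_t)] = 3829 m/s.
Δv₂ = v_c2 − v_a = 1061 m/s.
Total Δv = Δv₁ + Δv₂ = 2367 m/s = 2.367 km/s.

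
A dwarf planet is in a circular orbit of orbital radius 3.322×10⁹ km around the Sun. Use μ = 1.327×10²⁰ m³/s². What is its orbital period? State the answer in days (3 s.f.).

T ≈ 38200 days

r = 3.322×10⁹ km = 3.322×10¹² m.
Kepler's third law: T = 2π√(r³/μ) = 2π√((3.322×10¹²)³ / 1.327×10²⁰).
r³/μ = 2.763×10¹⁷ s², so T = 2π × 5.256×10⁸ = 3.303×10⁹ s.
Converting: 3.303×10⁹ s ÷ 86400 = 38220 days.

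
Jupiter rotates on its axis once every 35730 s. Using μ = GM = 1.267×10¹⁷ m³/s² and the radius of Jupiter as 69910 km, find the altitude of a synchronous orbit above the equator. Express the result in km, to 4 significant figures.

A synchronous orbit has period T, so by Kepler's third law a = (μT²/4π²)^(1/3).
μT²/4π² = 1.267×10¹⁷ × (3.573×10⁴)² / 39.48 = 4.097×10²⁴ m³.
a = 1.600×10⁸ m = 1.6002×10⁵ km.
Altitude h = a − R = 1.6002×10⁵ − 69910 = 90105 km.

h_sync ≈ 90110 km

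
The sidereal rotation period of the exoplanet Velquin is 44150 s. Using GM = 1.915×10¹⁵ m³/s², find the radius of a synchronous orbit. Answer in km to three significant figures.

r_sync ≈ 45600 km

A synchronous orbit has period T, so by Kepler's third law a = (μT²/4π²)^(1/3).
μT²/4π² = 1.915×10¹⁵ × (4.415×10⁴)² / 39.48 = 9.455×10²² m³.
a = 4.556×10⁷ m = 45557 km.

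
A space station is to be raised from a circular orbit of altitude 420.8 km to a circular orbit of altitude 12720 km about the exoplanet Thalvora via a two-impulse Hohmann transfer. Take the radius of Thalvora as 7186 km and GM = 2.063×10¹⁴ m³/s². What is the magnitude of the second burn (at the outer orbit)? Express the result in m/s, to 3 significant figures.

r₁ = 7186 + 420.8 = 7606.8 km = 7.6068×10⁶ m.
r₂ = 7186 + 12720 = 19906 km = 1.9906×10⁷ m.
Transfer ellipse a_t = (r₁ + r₂)/2 = 1.376×10⁷ m.
At r₁: circular v_c1 = √(μ/r₁) = 5208 m/s; transfer-periapsis v_p = √[μ(2/r₁ − 1/a_t)] = 6265 m/s.
At r₂: circular v_c2 = √(μ/r₂) = 3219 m/s; transfer-apoapsis v_a = √[μ(2/r₂ − 1/a_t)] = 2394 m/s.
Δv₂ = v_c2 − v_a = 825.4 m/s.

Δv ≈ 825 m/s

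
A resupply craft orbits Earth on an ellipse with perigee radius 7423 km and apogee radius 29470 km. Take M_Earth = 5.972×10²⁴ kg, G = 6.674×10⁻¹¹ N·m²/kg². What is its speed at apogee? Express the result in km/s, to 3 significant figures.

μ = GM = 6.674×10⁻¹¹ × 5.972×10²⁴ = 3.986×10¹⁴ m³/s².
Semi-major axis a = (r_p + r_a)/2 = 18446 km = 1.845×10⁷ m.
Vis-viva: v² = μ(2/r − 1/a) = 3.986×10¹⁴ × (6.787×10⁻⁸ − 5.421×10⁻⁸) = 5.442×10⁶ m²/s².
v = 2333 m/s = 2.333 km/s.

v ≈ 2.33 km/s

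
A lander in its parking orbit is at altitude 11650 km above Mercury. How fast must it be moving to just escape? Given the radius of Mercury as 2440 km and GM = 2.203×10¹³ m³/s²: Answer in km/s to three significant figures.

v_esc ≈ 1.77 km/s

r = 2440 + 11650 = 14090 km = 1.4090×10⁷ m.
Escape speed v_esc = √(2μ/r) = √(2 × 2.203×10¹³ / 1.409×10⁷) = √(3.127×10⁶) = 1768 m/s.
= 1.768 km/s.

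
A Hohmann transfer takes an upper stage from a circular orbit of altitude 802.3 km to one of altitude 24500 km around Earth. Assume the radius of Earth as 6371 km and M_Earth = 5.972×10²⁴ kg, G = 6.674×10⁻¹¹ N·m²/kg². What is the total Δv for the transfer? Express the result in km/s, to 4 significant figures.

μ = GM = 6.674×10⁻¹¹ × 5.972×10²⁴ = 3.986×10¹⁴ m³/s².
r₁ = 6371 + 802.3 = 7173.3 km = 7.1733×10⁶ m.
r₂ = 6371 + 24500 = 30871 km = 3.0871×10⁷ m.
Transfer ellipse a_t = (r₁ + r₂)/2 = 1.902×10⁷ m.
At r₁: circular v_c1 = √(μ/r₁) = 7454 m/s; transfer-perigee v_p = √[μ(2/r₁ − 1/a_t)] = 9496 m/s.
Δv₁ = v_p − v_c1 = 2042 m/s.
At r₂: circular v_c2 = √(μ/r₂) = 3593 m/s; transfer-apogee v_a = √[μ(2/r₂ − 1/a_t)] = 2207 m/s.
Δv₂ = v_c2 − v_a = 1387 m/s.
Total Δv = Δv₁ + Δv₂ = 3429 m/s = 3.429 km/s.

Δv_total ≈ 3.429 km/s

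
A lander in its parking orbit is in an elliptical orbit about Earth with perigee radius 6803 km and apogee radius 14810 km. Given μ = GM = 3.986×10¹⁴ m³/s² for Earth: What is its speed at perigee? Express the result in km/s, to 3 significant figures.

v ≈ 8.96 km/s

Semi-major axis a = (r_p + r_a)/2 = 10806 km = 1.081×10⁷ m.
Vis-viva: v² = μ(2/r − 1/a) = 3.986×10¹⁴ × (2.940×10⁻⁷ − 9.254×10⁻⁸) = 8.030×10⁷ m²/s².
v = 8961 m/s = 8.961 km/s.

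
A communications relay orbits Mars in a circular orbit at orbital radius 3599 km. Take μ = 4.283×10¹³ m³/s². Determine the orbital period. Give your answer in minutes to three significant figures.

r = 3599 km = 3.599×10⁶ m.
Kepler's third law: T = 2π√(r³/μ) = 2π√((3.599×10⁶)³ / 4.283×10¹³).
r³/μ = 1.088×10⁶ s², so T = 2π × 1.043×10³ = 6.555×10³ s.
Converting: 6.555×10³ s ÷ 60.00 = 109.3 minutes.

T ≈ 109 minutes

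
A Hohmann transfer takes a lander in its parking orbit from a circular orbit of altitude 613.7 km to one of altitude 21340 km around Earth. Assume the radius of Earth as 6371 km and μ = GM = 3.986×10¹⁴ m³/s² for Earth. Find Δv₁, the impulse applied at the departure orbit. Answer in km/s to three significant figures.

Δv ≈ 1.99 km/s

r₁ = 6371 + 613.7 = 6984.7 km = 6.9847×10⁶ m.
r₂ = 6371 + 21340 = 27711 km = 2.7711×10⁷ m.
Transfer ellipse a_t = (r₁ + r₂)/2 = 1.735×10⁷ m.
At r₁: circular v_c1 = √(μ/r₁) = 7554 m/s; transfer-perigee v_p = √[μ(2/r₁ − 1/a_t)] = 9548 m/s.
Δv₁ = v_p − v_c1 = 1993 m/s.
= 1.993 km/s.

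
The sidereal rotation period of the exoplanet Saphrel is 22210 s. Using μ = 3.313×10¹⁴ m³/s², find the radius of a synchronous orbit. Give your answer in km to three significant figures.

r_sync ≈ 16100 km

A synchronous orbit has period T, so by Kepler's third law a = (μT²/4π²)^(1/3).
μT²/4π² = 3.313×10¹⁴ × (2.221×10⁴)² / 39.48 = 4.140×10²¹ m³.
a = 1.606×10⁷ m = 16057 km.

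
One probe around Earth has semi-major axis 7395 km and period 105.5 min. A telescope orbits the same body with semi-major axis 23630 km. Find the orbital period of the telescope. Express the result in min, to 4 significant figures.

Kepler's third law: T² ∝ a³, so T₂ = T₁ (a₂/a₁)^(3/2).
a₂/a₁ = 3.195, (a₂/a₁)^(3/2) = 5.712.
T₂ = 105.5 × 5.712 = 602.6 min.

T₂ ≈ 602.6 min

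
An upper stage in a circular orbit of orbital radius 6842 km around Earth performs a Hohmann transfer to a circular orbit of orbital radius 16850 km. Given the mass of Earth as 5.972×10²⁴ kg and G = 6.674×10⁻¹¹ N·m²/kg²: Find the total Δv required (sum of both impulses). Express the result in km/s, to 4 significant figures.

μ = GM = 6.674×10⁻¹¹ × 5.972×10²⁴ = 3.986×10¹⁴ m³/s².
r₁ = 6842 km = 6.842×10⁶ m.
r₂ = 16850 km = 1.685×10⁷ m.
Transfer ellipse a_t = (r₁ + r₂)/2 = 1.185×10⁷ m.
At r₁: circular v_c1 = √(μ/r₁) = 7632 m/s; transfer-perigee v_p = √[μ(2/r₁ − 1/a_t)] = 9103 m/s.
Δv₁ = v_p − v_c1 = 1470 m/s.
At r₂: circular v_c2 = √(μ/r₂) = 4864 m/s; transfer-apogee v_a = √[μ(2/r₂ − 1/a_t)] = 3696 m/s.
Δv₂ = v_c2 − v_a = 1167 m/s.
Total Δv = Δv₁ + Δv₂ = 2638 m/s = 2.638 km/s.

Δv_total ≈ 2.638 km/s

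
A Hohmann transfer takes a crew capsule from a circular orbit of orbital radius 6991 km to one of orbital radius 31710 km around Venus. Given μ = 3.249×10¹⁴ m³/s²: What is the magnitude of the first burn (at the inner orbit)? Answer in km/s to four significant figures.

r₁ = 6991 km = 6.991×10⁶ m.
r₂ = 31710 km = 3.171×10⁷ m.
Transfer ellipse a_t = (r₁ + r₂)/2 = 1.935×10⁷ m.
At r₁: circular v_c1 = √(μ/r₁) = 6817 m/s; transfer-periapsis v_p = √[μ(2/r₁ − 1/a_t)] = 8727 m/s.
Δv₁ = v_p − v_c1 = 1910 m/s.
= 1.910 km/s.

Δv ≈ 1.910 km/s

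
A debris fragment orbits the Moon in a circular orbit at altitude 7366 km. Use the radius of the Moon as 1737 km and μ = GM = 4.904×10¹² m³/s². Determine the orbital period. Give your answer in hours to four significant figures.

r = 1737 + 7366 = 9103.0 km = 9.1030×10⁶ m.
Kepler's third law: T = 2π√(r³/μ) = 2π√((9.103×10⁶)³ / 4.904×10¹²).
r³/μ = 1.538×10⁸ s², so T = 2π × 1.240×10⁴ = 7.793×10⁴ s.
Converting: 7.793×10⁴ s ÷ 3600 = 21.65 hours.

T ≈ 21.65 hours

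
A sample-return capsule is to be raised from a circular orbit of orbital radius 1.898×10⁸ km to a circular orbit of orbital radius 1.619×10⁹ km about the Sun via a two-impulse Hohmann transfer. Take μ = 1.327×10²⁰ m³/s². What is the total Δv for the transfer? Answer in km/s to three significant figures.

Δv_total ≈ 13.8 km/s

r₁ = 1.898×10⁸ km = 1.898×10¹¹ m.
r₂ = 1.619×10⁹ km = 1.619×10¹² m.
Transfer ellipse a_t = (r₁ + r₂)/2 = 9.044×10¹¹ m.
At r₁: circular v_c1 = √(μ/r₁) = 26440 m/s; transfer-perihelion v_p = √[μ(2/r₁ − 1/a_t)] = 35380 m/s.
Δv₁ = v_p − v_c1 = 8936 m/s.
At r₂: circular v_c2 = √(μ/r₂) = 9053 m/s; transfer-aphelion v_a = √[μ(2/r₂ − 1/a_t)] = 4147 m/s.
Δv₂ = v_c2 − v_a = 4906 m/s.
Total Δv = Δv₁ + Δv₂ = 13840 m/s = 13.84 km/s.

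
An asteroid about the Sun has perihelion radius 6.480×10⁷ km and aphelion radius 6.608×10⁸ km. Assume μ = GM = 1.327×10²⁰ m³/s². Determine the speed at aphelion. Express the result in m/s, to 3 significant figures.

v ≈ 5990 m/s

Semi-major axis a = (r_p + r_a)/2 = 3.6280×10⁸ km = 3.628×10¹¹ m.
Vis-viva: v² = μ(2/r − 1/a) = 1.327×10²⁰ × (3.027×10⁻¹² − 2.756×10⁻¹²) = 3.587×10⁷ m²/s².
v = 5989 m/s.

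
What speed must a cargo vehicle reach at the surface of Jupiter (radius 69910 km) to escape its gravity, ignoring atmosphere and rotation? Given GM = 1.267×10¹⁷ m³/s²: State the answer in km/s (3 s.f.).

v_esc ≈ 60.2 km/s

r = R = 6.991×10⁷ m.
Escape speed v_esc = √(2μ/r) = √(2 × 1.267×10¹⁷ / 6.991×10⁷) = √(3.625×10⁹) = 60210 m/s.
= 60.21 km/s.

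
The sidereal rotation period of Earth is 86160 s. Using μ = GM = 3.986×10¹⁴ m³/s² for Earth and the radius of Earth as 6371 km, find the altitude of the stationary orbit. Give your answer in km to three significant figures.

A synchronous orbit has period T, so by Kepler's third law a = (μT²/4π²)^(1/3).
μT²/4π² = 3.986×10¹⁴ × (8.616×10⁴)² / 39.48 = 7.495×10²² m³.
a = 4.216×10⁷ m = 42163 km.
Altitude h = a − R = 42163 − 6371 = 35792 km.

h_sync ≈ 35800 km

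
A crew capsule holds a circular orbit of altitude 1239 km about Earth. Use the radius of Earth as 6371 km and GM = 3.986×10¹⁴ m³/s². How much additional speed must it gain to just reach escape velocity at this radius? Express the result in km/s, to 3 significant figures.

r = 6371 + 1239 = 7610.0 km = 7.6100×10⁶ m.
Circular speed v_c = √(μ/r) = 7237 m/s.
Escape speed v_esc = √(2μ/r) = √2 × v_c = 10240 m/s.
Δv = v_esc − v_c = 2998 m/s = 2.998 km/s.

Δv ≈ 3.00 km/s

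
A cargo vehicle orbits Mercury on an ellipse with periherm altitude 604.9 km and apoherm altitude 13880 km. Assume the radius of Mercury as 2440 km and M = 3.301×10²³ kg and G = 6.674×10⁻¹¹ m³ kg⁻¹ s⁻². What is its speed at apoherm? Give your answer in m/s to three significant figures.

μ = GM = 6.674×10⁻¹¹ × 3.301×10²³ = 2.203×10¹³ m³/s².
r_p = 2440 + 604.9 = 3044.9 km = 3.0449×10⁶ m.
r_a = 2440 + 13880 = 16320 km = 1.6320×10⁷ m.
Semi-major axis a = (r_p + r_a)/2 = 9682.5 km = 9.682×10⁶ m.
Vis-viva: v² = μ(2/r − 1/a) = 2.203×10¹³ × (1.225×10⁻⁷ − 1.033×10⁻⁷) = 4.245×10⁵ m²/s².
v = 651.6 m/s.

v ≈ 652 m/s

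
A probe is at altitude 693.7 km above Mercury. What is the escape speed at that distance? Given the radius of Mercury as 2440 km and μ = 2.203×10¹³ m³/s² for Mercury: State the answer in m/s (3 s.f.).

r = 2440 + 693.7 = 3133.7 km = 3.1337×10⁶ m.
Escape speed v_esc = √(2μ/r) = √(2 × 2.203×10¹³ / 3.134×10⁶) = √(1.406×10⁷) = 3750 m/s.

v_esc ≈ 3750 m/s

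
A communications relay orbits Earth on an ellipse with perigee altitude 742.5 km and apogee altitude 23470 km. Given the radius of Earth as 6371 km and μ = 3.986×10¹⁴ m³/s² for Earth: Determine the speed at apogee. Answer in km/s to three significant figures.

r_p = 6371 + 742.5 = 7113.5 km = 7.1135×10⁶ m.
r_a = 6371 + 23470 = 29841 km = 2.9841×10⁷ m.
Semi-major axis a = (r_p + r_a)/2 = 18477 km = 1.848×10⁷ m.
Vis-viva: v² = μ(2/r − 1/a) = 3.986×10¹⁴ × (6.702×10⁻⁸ − 5.412×10⁻⁸) = 5.142×10⁶ m²/s².
v = 2268 m/s = 2.268 km/s.

v ≈ 2.27 km/s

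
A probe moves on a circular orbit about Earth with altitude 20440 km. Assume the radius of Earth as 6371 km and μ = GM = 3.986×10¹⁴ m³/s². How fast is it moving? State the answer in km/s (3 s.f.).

v ≈ 3.86 km/s

r = 6371 + 20440 = 26811 km = 2.6811×10⁷ m.
For a circular orbit v = √(μ/r) = √(3.986×10¹⁴ / 2.681×10⁷) = √(1.487×10⁷) = 3856 m/s.
That is 3.856 km/s.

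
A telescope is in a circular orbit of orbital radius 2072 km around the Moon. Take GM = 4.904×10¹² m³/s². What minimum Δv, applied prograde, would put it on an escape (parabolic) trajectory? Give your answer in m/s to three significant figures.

Δv ≈ 637 m/s

r = 2072 km = 2.072×10⁶ m.
Circular speed v_c = √(μ/r) = 1538 m/s.
Escape speed v_esc = √(2μ/r) = √2 × v_c = 2176 m/s.
Δv = v_esc − v_c = 637.2 m/s.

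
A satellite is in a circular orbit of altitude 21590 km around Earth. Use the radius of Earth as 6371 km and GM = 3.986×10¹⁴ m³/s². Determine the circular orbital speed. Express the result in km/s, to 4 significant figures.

v ≈ 3.776 km/s

r = 6371 + 21590 = 27961 km = 2.7961×10⁷ m.
For a circular orbit v = √(μ/r) = √(3.986×10¹⁴ / 2.796×10⁷) = √(1.426×10⁷) = 3776 m/s.
That is 3.776 km/s.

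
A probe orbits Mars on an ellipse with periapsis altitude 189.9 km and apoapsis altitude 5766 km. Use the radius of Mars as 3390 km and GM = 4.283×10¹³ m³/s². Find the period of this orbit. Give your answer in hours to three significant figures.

r_p = 3390 + 189.9 = 3579.9 km = 3.5799×10⁶ m.
r_a = 3390 + 5766 = 9156.0 km = 9.1560×10⁶ m.
Semi-major axis a = (r_p + r_a)/2 = (3579.9 + 9156.0)/2 = 6367.9 km = 6.368×10⁶ m.
By Kepler's third law T = 2π√(a³/μ) = 2π × 2.455×10³ = 1.543×10⁴ s.
= 4.286 hours.

T ≈ 4.29 hours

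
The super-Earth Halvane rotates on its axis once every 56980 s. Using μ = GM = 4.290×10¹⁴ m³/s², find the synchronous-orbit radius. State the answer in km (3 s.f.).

r_sync ≈ 32800 km

A synchronous orbit has period T, so by Kepler's third law a = (μT²/4π²)^(1/3).
μT²/4π² = 4.290×10¹⁴ × (5.698×10⁴)² / 39.48 = 3.528×10²² m³.
a = 3.280×10⁷ m = 32798 km.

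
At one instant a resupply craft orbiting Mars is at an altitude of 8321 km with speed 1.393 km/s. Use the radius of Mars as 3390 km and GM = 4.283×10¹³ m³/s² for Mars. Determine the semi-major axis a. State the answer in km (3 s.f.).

r = 3390 + 8321 = 11711 km = 1.171×10⁷ m.
Vis-viva rearranged: 1/a = 2/r − v²/μ = 1.708×10⁻⁷ − 4.531×10⁻⁸ = 1.255×10⁻⁷ m⁻¹.
a = 7.970×10⁶ m = 7969.8 km.

a ≈ 7970 km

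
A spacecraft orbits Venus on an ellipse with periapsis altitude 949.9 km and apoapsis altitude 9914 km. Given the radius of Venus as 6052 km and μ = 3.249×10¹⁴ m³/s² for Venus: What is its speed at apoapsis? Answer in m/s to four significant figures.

v ≈ 3522 m/s

r_p = 6052 + 949.9 = 7001.9 km = 7.0019×10⁶ m.
r_a = 6052 + 9914 = 15966 km = 1.5966×10⁷ m.
Semi-major axis a = (r_p + r_a)/2 = 11484 km = 1.148×10⁷ m.
Vis-viva: v² = μ(2/r − 1/a) = 3.249×10¹⁴ × (1.253×10⁻⁷ − 8.708×10⁻⁸) = 1.241×10⁷ m²/s².
v = 3522 m/s.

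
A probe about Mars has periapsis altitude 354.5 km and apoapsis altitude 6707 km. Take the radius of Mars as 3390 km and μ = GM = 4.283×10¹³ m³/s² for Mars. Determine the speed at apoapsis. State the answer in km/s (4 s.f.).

v ≈ 1.515 km/s

r_p = 3390 + 354.5 = 3744.5 km = 3.7445×10⁶ m.
r_a = 3390 + 6707 = 10097 km = 1.0097×10⁷ m.
Semi-major axis a = (r_p + r_a)/2 = 6920.8 km = 6.921×10⁶ m.
Vis-viva: v² = μ(2/r − 1/a) = 4.283×10¹³ × (1.981×10⁻⁷ − 1.445×10⁻⁷) = 2.295×10⁶ m²/s².
v = 1515 m/s = 1.515 km/s.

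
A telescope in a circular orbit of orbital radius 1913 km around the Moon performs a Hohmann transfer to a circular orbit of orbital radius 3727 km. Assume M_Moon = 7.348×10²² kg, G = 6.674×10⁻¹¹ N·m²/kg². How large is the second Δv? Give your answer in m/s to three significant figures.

μ = GM = 6.674×10⁻¹¹ × 7.348×10²² = 4.904×10¹² m³/s².
r₁ = 1913 km = 1.913×10⁶ m.
r₂ = 3727 km = 3.727×10⁶ m.
Transfer ellipse a_t = (r₁ + r₂)/2 = 2.820×10⁶ m.
At r₁: circular v_c1 = √(μ/r₁) = 1601 m/s; transfer-perilune v_p = √[μ(2/r₁ − 1/a_t)] = 1841 m/s.
At r₂: circular v_c2 = √(μ/r₂) = 1147 m/s; transfer-apolune v_a = √[μ(2/r₂ − 1/a_t)] = 944.8 m/s.
Δv₂ = v_c2 − v_a = 202.3 m/s.

Δv ≈ 202 m/s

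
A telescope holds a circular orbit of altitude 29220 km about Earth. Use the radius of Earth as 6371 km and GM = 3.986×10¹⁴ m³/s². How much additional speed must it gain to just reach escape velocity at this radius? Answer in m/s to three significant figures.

r = 6371 + 29220 = 35591 km = 3.5591×10⁷ m.
Circular speed v_c = √(μ/r) = 3347 m/s.
Escape speed v_esc = √(2μ/r) = √2 × v_c = 4733 m/s.
Δv = v_esc − v_c = 1386 m/s.

Δv ≈ 1390 m/s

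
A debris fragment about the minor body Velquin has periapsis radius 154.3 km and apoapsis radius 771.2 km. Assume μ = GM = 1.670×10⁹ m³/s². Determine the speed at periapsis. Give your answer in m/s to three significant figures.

Semi-major axis a = (r_p + r_a)/2 = 462.75 km = 4.628×10⁵ m.
Vis-viva: v² = μ(2/r − 1/a) = 1.670×10⁹ × (1.296×10⁻⁵ − 2.161×10⁻⁶) = 1.804×10⁴ m²/s².
v = 134.3 m/s.

v ≈ 134 m/s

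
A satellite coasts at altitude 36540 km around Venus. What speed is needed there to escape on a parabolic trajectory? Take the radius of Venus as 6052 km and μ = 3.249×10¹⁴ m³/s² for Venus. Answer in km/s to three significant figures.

v_esc ≈ 3.91 km/s

r = 6052 + 36540 = 42592 km = 4.2592×10⁷ m.
Escape speed v_esc = √(2μ/r) = √(2 × 3.249×10¹⁴ / 4.259×10⁷) = √(1.526×10⁷) = 3906 m/s.
= 3.906 km/s.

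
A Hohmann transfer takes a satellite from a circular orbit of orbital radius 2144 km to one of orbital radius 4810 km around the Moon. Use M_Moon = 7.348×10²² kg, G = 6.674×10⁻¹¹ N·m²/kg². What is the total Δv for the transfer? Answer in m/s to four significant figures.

μ = GM = 6.674×10⁻¹¹ × 7.348×10²² = 4.904×10¹² m³/s².
r₁ = 2144 km = 2.144×10⁶ m.
r₂ = 4810 km = 4.810×10⁶ m.
Transfer ellipse a_t = (r₁ + r₂)/2 = 3.477×10⁶ m.
At r₁: circular v_c1 = √(μ/r₁) = 1512 m/s; transfer-perilune v_p = √[μ(2/r₁ − 1/a_t)] = 1779 m/s.
Δv₁ = v_p − v_c1 = 266.4 m/s.
At r₂: circular v_c2 = √(μ/r₂) = 1010 m/s; transfer-apolune v_a = √[μ(2/r₂ − 1/a_t)] = 792.9 m/s.
Δv₂ = v_c2 − v_a = 216.8 m/s.
Total Δv = Δv₁ + Δv₂ = 483.3 m/s.

Δv_total ≈ 483.3 m/s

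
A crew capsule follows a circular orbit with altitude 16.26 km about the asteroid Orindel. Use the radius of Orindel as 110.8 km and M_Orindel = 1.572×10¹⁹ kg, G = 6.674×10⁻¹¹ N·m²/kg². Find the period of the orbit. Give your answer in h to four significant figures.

μ = GM = 6.674×10⁻¹¹ × 1.572×10¹⁹ = 1.049×10⁹ m³/s².
r = 110.8 + 16.26 = 127.06 km = 1.2706×10⁵ m.
Kepler's third law: T = 2π√(r³/μ) = 2π√((1.271×10⁵)³ / 1.049×10⁹).
r³/μ = 1.955×10⁶ s², so T = 2π × 1.398×10³ = 8.786×10³ s.
Converting: 8.786×10³ s ÷ 3600 = 2.440 h.

T ≈ 2.440 h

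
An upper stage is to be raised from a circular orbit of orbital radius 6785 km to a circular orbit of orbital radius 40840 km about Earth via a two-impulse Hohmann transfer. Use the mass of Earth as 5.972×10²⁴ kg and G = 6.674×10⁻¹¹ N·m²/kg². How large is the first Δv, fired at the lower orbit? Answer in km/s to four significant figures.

Δv ≈ 2.373 km/s

μ = GM = 6.674×10⁻¹¹ × 5.972×10²⁴ = 3.986×10¹⁴ m³/s².
r₁ = 6785 km = 6.785×10⁶ m.
r₂ = 40840 km = 4.084×10⁷ m.
Transfer ellipse a_t = (r₁ + r₂)/2 = 2.381×10⁷ m.
At r₁: circular v_c1 = √(μ/r₁) = 7664 m/s; transfer-perigee v_p = √[μ(2/r₁ − 1/a_t)] = 10040 m/s.
Δv₁ = v_p − v_c1 = 2373 m/s.
= 2.373 km/s.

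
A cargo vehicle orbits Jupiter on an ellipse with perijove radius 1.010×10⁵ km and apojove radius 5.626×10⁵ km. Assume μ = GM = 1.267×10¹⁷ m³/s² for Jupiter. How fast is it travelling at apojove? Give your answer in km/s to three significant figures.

Semi-major axis a = (r_p + r_a)/2 = 3.3180×10⁵ km = 3.318×10⁸ m.
Vis-viva: v² = μ(2/r − 1/a) = 1.267×10¹⁷ × (3.555×10⁻⁹ − 3.014×10⁻⁹) = 6.855×10⁷ m²/s².
v = 8280 m/s = 8.280 km/s.

v ≈ 8.28 km/s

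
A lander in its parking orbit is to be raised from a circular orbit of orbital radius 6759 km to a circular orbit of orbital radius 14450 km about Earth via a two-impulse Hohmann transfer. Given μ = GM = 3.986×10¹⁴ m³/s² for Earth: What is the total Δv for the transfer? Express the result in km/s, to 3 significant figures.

Δv_total ≈ 2.34 km/s

r₁ = 6759 km = 6.759×10⁶ m.
r₂ = 14450 km = 1.445×10⁷ m.
Transfer ellipse a_t = (r₁ + r₂)/2 = 1.060×10⁷ m.
At r₁: circular v_c1 = √(μ/r₁) = 7679 m/s; transfer-perigee v_p = √[μ(2/r₁ − 1/a_t)] = 8964 m/s.
Δv₁ = v_p − v_c1 = 1285 m/s.
At r₂: circular v_c2 = √(μ/r₂) = 5252 m/s; transfer-apogee v_a = √[μ(2/r₂ − 1/a_t)] = 4193 m/s.
Δv₂ = v_c2 − v_a = 1059 m/s.
Total Δv = Δv₁ + Δv₂ = 2344 m/s = 2.344 km/s.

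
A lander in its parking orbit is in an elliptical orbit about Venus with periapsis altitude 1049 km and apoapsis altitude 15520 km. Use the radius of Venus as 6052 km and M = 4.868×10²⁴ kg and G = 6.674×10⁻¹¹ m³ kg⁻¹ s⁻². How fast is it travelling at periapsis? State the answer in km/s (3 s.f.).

μ = GM = 6.674×10⁻¹¹ × 4.868×10²⁴ = 3.249×10¹⁴ m³/s².
r_p = 6052 + 1049 = 7101.0 km = 7.1010×10⁶ m.
r_a = 6052 + 15520 = 21572 km = 2.1572×10⁷ m.
Semi-major axis a = (r_p + r_a)/2 = 14336 km = 1.434×10⁷ m.
Vis-viva: v² = μ(2/r − 1/a) = 3.249×10¹⁴ × (2.817×10⁻⁷ − 6.975×10⁻⁸) = 6.884×10⁷ m²/s².
v = 8297 m/s = 8.297 km/s.

v ≈ 8.30 km/s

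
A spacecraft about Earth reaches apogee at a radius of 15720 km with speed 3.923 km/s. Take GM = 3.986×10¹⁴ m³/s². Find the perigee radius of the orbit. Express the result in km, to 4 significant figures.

r_a = 1.572×10⁷ m.
Specific energy ε = v²/2 − μ/r = -1.766×10⁷ J/kg, so a = −μ/(2ε) = 1.128×10⁷ m.
The apsides satisfy r_p + r_a = 2a, so the perigee radius is 2a − r_a = 6.849×10⁶ m = 6849.2 km.

perigee radius ≈ 6849 km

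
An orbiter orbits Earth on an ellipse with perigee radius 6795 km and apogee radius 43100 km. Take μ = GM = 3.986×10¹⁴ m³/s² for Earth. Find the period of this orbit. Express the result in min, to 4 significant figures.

T ≈ 653.6 min

Semi-major axis a = (r_p + r_a)/2 = (6795.0 + 43100)/2 = 24948 km = 2.495×10⁷ m.
By Kepler's third law T = 2π√(a³/μ) = 2π × 6.241×10³ = 3.921×10⁴ s.
= 653.6 min.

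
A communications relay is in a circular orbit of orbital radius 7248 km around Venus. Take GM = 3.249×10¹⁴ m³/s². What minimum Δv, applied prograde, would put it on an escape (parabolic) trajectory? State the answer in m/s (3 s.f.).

Δv ≈ 2770 m/s

r = 7248 km = 7.248×10⁶ m.
Circular speed v_c = √(μ/r) = 6695 m/s.
Escape speed v_esc = √(2μ/r) = √2 × v_c = 9468 m/s.
Δv = v_esc − v_c = 2773 m/s.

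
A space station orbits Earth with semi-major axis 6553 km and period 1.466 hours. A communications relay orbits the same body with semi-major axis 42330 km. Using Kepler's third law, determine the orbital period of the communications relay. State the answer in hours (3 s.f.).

T₂ ≈ 24.1 hours

Kepler's third law: T² ∝ a³, so T₂ = T₁ (a₂/a₁)^(3/2).
a₂/a₁ = 6.460, (a₂/a₁)^(3/2) = 16.42.
T₂ = 1.466 × 16.42 = 24.07 hours.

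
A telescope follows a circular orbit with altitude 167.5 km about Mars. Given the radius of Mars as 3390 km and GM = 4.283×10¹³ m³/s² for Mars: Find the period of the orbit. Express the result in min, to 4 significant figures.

T ≈ 107.4 min

r = 3390 + 167.5 = 3557.5 km = 3.5575×10⁶ m.
Kepler's third law: T = 2π√(r³/μ) = 2π√((3.558×10⁶)³ / 4.283×10¹³).
r³/μ = 1.051×10⁶ s², so T = 2π × 1.025×10³ = 6.442×10³ s.
Converting: 6.442×10³ s ÷ 60.00 = 107.4 min.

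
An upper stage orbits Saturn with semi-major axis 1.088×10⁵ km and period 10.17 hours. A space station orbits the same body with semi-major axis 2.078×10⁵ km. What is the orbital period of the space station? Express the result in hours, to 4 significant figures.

T₂ ≈ 26.84 hours

Kepler's third law: T² ∝ a³, so T₂ = T₁ (a₂/a₁)^(3/2).
a₂/a₁ = 1.910, (a₂/a₁)^(3/2) = 2.640.
T₂ = 10.17 × 2.640 = 26.84 hours.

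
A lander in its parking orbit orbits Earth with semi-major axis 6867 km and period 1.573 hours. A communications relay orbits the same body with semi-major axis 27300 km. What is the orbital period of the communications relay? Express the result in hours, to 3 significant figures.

T₂ ≈ 12.5 hours

Kepler's third law: T² ∝ a³, so T₂ = T₁ (a₂/a₁)^(3/2).
a₂/a₁ = 3.976, (a₂/a₁)^(3/2) = 7.927.
T₂ = 1.573 × 7.927 = 12.47 hours.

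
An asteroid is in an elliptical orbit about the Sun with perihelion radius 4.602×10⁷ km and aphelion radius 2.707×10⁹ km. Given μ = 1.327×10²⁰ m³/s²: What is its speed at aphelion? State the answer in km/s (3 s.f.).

Semi-major axis a = (r_p + r_a)/2 = 1.3765×10⁹ km = 1.377×10¹² m.
Vis-viva: v² = μ(2/r − 1/a) = 1.327×10²⁰ × (7.388×10⁻¹³ − 7.265×10⁻¹³) = 1.639×10⁶ m²/s².
v = 1280 m/s = 1.280 km/s.

v ≈ 1.28 km/s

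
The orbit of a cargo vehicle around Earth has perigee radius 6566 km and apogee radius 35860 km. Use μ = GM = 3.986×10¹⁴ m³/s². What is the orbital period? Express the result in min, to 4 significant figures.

Semi-major axis a = (r_p + r_a)/2 = (6566.0 + 35860)/2 = 21213 km = 2.121×10⁷ m.
By Kepler's third law T = 2π√(a³/μ) = 2π × 4.894×10³ = 3.075×10⁴ s.
= 512.5 min.

T ≈ 512.5 min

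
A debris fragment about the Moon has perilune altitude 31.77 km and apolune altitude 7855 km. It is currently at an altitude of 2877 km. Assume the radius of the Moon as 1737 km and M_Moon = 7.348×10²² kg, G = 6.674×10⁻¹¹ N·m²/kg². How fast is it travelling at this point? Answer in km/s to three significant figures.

v ≈ 1.12 km/s

μ = GM = 6.674×10⁻¹¹ × 7.348×10²² = 4.904×10¹² m³/s².
r_p = 1737 + 31.77 = 1768.8 km = 1.7688×10⁶ m.
r_a = 1737 + 7855 = 9592.0 km = 9.5920×10⁶ m.
r = 1737 + 2877 = 4614.0 km = 4.614×10⁶ m.
Semi-major axis a = (r_p + r_a)/2 = 5680.4 km = 5.680×10⁶ m.
Vis-viva: v² = μ(2/r − 1/a) = 4.904×10¹² × (4.335×10⁻⁷ − 1.760×10⁻⁷) = 1.262×10⁶ m²/s².
v = 1124 m/s = 1.124 km/s.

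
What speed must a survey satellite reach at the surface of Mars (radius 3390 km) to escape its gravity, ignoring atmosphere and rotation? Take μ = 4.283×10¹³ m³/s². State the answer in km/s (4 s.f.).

r = R = 3.390×10⁶ m.
Escape speed v_esc = √(2μ/r) = √(2 × 4.283×10¹³ / 3.390×10⁶) = √(2.527×10⁷) = 5027 m/s.
= 5.027 km/s.

v_esc ≈ 5.027 km/s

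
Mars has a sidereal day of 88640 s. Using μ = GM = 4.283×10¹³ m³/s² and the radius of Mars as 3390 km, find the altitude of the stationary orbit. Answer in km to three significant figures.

h_sync ≈ 17000 km

A synchronous orbit has period T, so by Kepler's third law a = (μT²/4π²)^(1/3).
μT²/4π² = 4.283×10¹³ × (8.864×10⁴)² / 39.48 = 8.524×10²¹ m³.
a = 2.043×10⁷ m = 20428 km.
Altitude h = a − R = 20428 − 3390 = 17038 km.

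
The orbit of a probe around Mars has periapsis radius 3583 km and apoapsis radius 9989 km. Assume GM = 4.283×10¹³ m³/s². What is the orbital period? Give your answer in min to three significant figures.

T ≈ 283 min

Semi-major axis a = (r_p + r_a)/2 = (3583.0 + 9989.0)/2 = 6786.0 km = 6.786×10⁶ m.
By Kepler's third law T = 2π√(a³/μ) = 2π × 2.701×10³ = 1.697×10⁴ s.
= 282.9 min.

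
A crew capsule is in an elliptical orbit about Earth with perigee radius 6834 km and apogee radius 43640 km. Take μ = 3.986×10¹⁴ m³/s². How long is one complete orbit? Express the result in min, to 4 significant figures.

Semi-major axis a = (r_p + r_a)/2 = (6834.0 + 43640)/2 = 25237 km = 2.524×10⁷ m.
By Kepler's third law T = 2π√(a³/μ) = 2π × 6.350×10³ = 3.990×10⁴ s.
= 665.0 min.

T ≈ 665.0 min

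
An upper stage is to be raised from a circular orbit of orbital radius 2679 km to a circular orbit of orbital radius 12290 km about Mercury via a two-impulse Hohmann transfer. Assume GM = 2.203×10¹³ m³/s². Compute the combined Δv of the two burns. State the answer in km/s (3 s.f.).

r₁ = 2679 km = 2.679×10⁶ m.
r₂ = 12290 km = 1.229×10⁷ m.
Transfer ellipse a_t = (r₁ + r₂)/2 = 7.484×10⁶ m.
At r₁: circular v_c1 = √(μ/r₁) = 2868 m/s; transfer-periherm v_p = √[μ(2/r₁ − 1/a_t)] = 3675 m/s.
Δv₁ = v_p − v_c1 = 807.0 m/s.
At r₂: circular v_c2 = √(μ/r₂) = 1339 m/s; transfer-apoherm v_a = √[μ(2/r₂ − 1/a_t)] = 801.0 m/s.
Δv₂ = v_c2 − v_a = 537.8 m/s.
Total Δv = Δv₁ + Δv₂ = 1345 m/s = 1.345 km/s.

Δv_total ≈ 1.34 km/s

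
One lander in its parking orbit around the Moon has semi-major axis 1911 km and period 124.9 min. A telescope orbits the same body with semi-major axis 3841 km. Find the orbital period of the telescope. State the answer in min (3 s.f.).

Kepler's third law: T² ∝ a³, so T₂ = T₁ (a₂/a₁)^(3/2).
a₂/a₁ = 2.010, (a₂/a₁)^(3/2) = 2.850.
T₂ = 124.9 × 2.850 = 355.9 min.

T₂ ≈ 356 min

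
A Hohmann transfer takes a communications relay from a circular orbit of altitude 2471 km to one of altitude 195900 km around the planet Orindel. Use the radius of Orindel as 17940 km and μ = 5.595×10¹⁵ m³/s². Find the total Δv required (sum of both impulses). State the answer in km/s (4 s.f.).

r₁ = 17940 + 2471 = 20411 km = 2.0411×10⁷ m.
r₂ = 17940 + 195900 = 213840 km = 2.1384×10⁸ m.
Transfer ellipse a_t = (r₁ + r₂)/2 = 1.171×10⁸ m.
At r₁: circular v_c1 = √(μ/r₁) = 16560 m/s; transfer-periapsis v_p = √[μ(2/r₁ − 1/a_t)] = 22370 m/s.
Δv₁ = v_p − v_c1 = 5815 m/s.
At r₂: circular v_c2 = √(μ/r₂) = 5115 m/s; transfer-apoapsis v_a = √[μ(2/r₂ − 1/a_t)] = 2135 m/s.
Δv₂ = v_c2 − v_a = 2980 m/s.
Total Δv = Δv₁ + Δv₂ = 8794 m/s = 8.794 km/s.

Δv_total ≈ 8.794 km/s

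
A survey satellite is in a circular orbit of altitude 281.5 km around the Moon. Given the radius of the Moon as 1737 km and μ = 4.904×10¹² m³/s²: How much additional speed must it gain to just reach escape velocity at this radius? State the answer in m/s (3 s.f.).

Δv ≈ 646 m/s

r = 1737 + 281.5 = 2018.5 km = 2.0185×10⁶ m.
Circular speed v_c = √(μ/r) = 1559 m/s.
Escape speed v_esc = √(2μ/r) = √2 × v_c = 2204 m/s.
Δv = v_esc − v_c = 645.6 m/s.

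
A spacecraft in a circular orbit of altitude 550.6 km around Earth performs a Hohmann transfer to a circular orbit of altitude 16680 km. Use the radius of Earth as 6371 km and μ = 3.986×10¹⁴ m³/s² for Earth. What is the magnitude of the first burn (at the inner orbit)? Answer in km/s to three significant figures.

Δv ≈ 1.82 km/s

r₁ = 6371 + 550.6 = 6921.6 km = 6.9216×10⁶ m.
r₂ = 6371 + 16680 = 23051 km = 2.3051×10⁷ m.
Transfer ellipse a_t = (r₁ + r₂)/2 = 1.499×10⁷ m.
At r₁: circular v_c1 = √(μ/r₁) = 7589 m/s; transfer-perigee v_p = √[μ(2/r₁ − 1/a_t)] = 9412 m/s.
Δv₁ = v_p − v_c1 = 1823 m/s.
= 1.823 km/s.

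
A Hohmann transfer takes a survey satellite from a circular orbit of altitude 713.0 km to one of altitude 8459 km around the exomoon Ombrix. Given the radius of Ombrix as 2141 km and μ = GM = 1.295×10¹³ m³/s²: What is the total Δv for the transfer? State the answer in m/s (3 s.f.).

r₁ = 2141 + 713.0 = 2854.0 km = 2.8540×10⁶ m.
r₂ = 2141 + 8459 = 10600 km = 1.0600×10⁷ m.
Transfer ellipse a_t = (r₁ + r₂)/2 = 6.727×10⁶ m.
At r₁: circular v_c1 = √(μ/r₁) = 2130 m/s; transfer-periapsis v_p = √[μ(2/r₁ − 1/a_t)] = 2674 m/s.
Δv₁ = v_p − v_c1 = 543.8 m/s.
At r₂: circular v_c2 = √(μ/r₂) = 1105 m/s; transfer-apoapsis v_a = √[μ(2/r₂ − 1/a_t)] = 719.9 m/s.
Δv₂ = v_c2 − v_a = 385.4 m/s.
Total Δv = Δv₁ + Δv₂ = 929.2 m/s.

Δv_total ≈ 929 m/s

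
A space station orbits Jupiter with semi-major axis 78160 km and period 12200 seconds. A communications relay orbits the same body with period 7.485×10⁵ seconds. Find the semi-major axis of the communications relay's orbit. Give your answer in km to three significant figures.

a₂ ≈ 1.22×10⁶ km

Kepler's third law: a³ ∝ T², so a₂ = a₁ (T₂/T₁)^(2/3).
T₂/T₁ = 61.35, (T₂/T₁)^(2/3) = 15.56.
a₂ = 78160 × 15.56 = 1.216×10⁶ km.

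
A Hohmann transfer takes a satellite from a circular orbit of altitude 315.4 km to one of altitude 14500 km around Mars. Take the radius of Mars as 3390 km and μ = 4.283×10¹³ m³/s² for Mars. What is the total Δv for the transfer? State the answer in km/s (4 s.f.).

r₁ = 3390 + 315.4 = 3705.4 km = 3.7054×10⁶ m.
r₂ = 3390 + 14500 = 17890 km = 1.7890×10⁷ m.
Transfer ellipse a_t = (r₁ + r₂)/2 = 1.080×10⁷ m.
At r₁: circular v_c1 = √(μ/r₁) = 3400 m/s; transfer-periapsis v_p = √[μ(2/r₁ − 1/a_t)] = 4376 m/s.
Δv₁ = v_p − v_c1 = 976.4 m/s.
At r₂: circular v_c2 = √(μ/r₂) = 1547 m/s; transfer-apoapsis v_a = √[μ(2/r₂ − 1/a_t)] = 906.4 m/s.
Δv₂ = v_c2 − v_a = 640.9 m/s.
Total Δv = Δv₁ + Δv₂ = 1617 m/s = 1.617 km/s.

Δv_total ≈ 1.617 km/s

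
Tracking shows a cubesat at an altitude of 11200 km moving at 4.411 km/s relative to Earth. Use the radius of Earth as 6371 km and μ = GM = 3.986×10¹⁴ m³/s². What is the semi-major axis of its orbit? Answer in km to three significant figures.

a ≈ 15400 km

r = 6371 + 11200 = 17571 km = 1.757×10⁷ m.
Vis-viva rearranged: 1/a = 2/r − v²/μ = 1.138×10⁻⁷ − 4.881×10⁻⁸ = 6.501×10⁻⁸ m⁻¹.
a = 1.538×10⁷ m = 15382 km.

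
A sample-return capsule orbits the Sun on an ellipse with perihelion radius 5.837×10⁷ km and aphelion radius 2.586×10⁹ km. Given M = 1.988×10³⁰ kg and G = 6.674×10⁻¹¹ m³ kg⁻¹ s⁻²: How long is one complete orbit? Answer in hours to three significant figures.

μ = GM = 6.674×10⁻¹¹ × 1.988×10³⁰ = 1.327×10²⁰ m³/s².
Semi-major axis a = (r_p + r_a)/2 = (5.8370×10⁷ + 2.5860×10⁹)/2 = 1.3222×10⁹ km = 1.322×10¹² m.
By Kepler's third law T = 2π√(a³/μ) = 2π × 1.320×10⁸ = 8.293×10⁸ s.
= 2.304×10⁵ hours.

T ≈ 230000 hours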